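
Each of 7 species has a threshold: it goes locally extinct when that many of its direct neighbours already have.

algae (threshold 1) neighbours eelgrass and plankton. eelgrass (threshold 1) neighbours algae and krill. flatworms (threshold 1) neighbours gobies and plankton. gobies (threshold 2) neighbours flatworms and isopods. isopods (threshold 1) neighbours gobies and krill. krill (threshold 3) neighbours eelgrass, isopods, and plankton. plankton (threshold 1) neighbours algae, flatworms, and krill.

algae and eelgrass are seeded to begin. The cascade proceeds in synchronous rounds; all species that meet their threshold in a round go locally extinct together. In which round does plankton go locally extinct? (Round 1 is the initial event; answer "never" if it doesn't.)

Round 1 — algae, eelgrass go locally extinct (initial).
Round 2 — checking thresholds:
  krill: 1 of 3 neighbours < 3, not yet.
  plankton: 1 of 3 neighbours ≥ 1, goes locally extinct.
Round 3 — checking thresholds:
  flatworms: 1 of 2 neighbours ≥ 1, goes locally extinct.
  krill: 2 of 3 neighbours < 3, not yet.
Round 4 — no new extinctions; cascade stops.

2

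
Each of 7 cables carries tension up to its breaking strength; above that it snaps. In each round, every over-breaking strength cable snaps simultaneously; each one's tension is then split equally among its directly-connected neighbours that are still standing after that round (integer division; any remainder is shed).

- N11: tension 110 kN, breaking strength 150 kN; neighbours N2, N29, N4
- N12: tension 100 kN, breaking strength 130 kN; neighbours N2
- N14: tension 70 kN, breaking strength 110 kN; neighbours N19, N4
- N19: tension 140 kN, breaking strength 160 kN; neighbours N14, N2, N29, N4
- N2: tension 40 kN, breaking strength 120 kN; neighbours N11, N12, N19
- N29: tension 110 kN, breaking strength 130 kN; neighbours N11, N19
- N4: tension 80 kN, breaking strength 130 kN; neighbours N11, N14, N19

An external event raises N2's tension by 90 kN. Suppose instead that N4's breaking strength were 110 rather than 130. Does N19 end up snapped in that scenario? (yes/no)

yes

With N4's breaking strength at 110:
Round 1 — N2 at 130 > 120. N2 snaps.
  N2 sheds 130 kN to N11, N12, N19: 43 each (1 lost).
    N11: 110+43 = 153 > 150
    N12: 100+43 = 143 > 130
    N19: 140+43 = 183 > 160
Round 2 — N11, N12, N19 snap.
  N11 sheds 153 kN to N29, N4: 76 each (1 lost).
    N29: 110+76 = 186 > 130
    N4: 80+76 = 156 > 110
  N12 sheds 143 kN: no online neighbours, lost.
  N19 sheds 183 kN to N14, N29, N4: 61 each.
    N14: 70+61 = 131 > 110
    N29: 186+61 = 247 > 130
    N4: 156+61 = 217 > 110
Round 3 — N14, N29, N4 snap.
  N14 sheds 131 kN: no online neighbours, lost.
  N29 sheds 247 kN: no online neighbours, lost.
  N4 sheds 217 kN: no online neighbours, lost.
No further breaks.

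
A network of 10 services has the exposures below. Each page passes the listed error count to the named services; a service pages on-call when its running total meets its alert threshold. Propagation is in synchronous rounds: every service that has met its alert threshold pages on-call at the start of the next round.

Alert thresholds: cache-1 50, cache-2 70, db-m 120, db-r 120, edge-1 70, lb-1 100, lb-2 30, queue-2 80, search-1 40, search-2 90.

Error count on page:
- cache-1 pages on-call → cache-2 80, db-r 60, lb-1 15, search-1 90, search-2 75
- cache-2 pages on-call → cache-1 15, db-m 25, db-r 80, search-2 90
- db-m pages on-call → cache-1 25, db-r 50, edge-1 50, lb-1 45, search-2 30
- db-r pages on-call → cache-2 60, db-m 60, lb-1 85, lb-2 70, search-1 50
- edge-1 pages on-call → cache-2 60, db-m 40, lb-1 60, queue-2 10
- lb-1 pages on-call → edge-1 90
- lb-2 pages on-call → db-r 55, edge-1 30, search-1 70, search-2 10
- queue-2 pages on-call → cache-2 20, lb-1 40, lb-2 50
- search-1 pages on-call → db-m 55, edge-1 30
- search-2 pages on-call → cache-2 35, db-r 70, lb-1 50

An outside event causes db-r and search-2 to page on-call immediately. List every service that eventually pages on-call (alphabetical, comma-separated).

cache-2, db-m, db-r, edge-1, lb-1, lb-2, search-1, search-2

Round 1 — db-r, search-2 page on-call (initial).
  cache-2: +60+35 → 95 ≥ 70
  db-m: +60 → 60 < 120
  lb-1: +85+50 → 135 ≥ 100
  lb-2: +70 → 70 ≥ 30
  search-1: +50 → 50 ≥ 40
Round 2 — cache-2, lb-1, lb-2, search-1 page on-call.
  cache-1: +15 → 15 < 50
  db-m: +25+55 → 140 ≥ 120
  edge-1: +90+30+30 → 150 ≥ 70
Round 3 — db-m, edge-1 page on-call.
  cache-1: +25 → 40 < 50
  queue-2: +10 → 10 < 80
No further pages.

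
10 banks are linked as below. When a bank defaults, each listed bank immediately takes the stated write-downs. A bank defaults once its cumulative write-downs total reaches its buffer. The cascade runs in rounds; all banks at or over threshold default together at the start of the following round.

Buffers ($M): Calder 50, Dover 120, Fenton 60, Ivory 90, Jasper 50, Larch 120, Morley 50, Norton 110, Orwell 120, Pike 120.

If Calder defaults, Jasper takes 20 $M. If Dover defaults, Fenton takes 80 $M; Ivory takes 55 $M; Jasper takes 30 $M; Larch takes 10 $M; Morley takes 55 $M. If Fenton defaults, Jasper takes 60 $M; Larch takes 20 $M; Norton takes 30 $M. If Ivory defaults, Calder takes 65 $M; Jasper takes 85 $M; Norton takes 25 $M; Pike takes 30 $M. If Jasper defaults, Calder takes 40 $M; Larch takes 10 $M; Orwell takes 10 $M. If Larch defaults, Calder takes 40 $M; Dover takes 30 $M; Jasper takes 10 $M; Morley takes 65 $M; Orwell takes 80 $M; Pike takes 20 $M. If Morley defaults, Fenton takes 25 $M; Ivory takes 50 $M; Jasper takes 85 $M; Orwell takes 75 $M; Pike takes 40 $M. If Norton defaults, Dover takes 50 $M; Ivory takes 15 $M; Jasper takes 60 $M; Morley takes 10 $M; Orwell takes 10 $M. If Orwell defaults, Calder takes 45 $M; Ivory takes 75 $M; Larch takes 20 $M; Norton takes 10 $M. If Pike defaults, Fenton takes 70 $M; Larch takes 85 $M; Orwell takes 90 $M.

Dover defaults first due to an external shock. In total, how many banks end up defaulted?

6

Round 1 — Dover defaults (initial).
  Fenton: +80 → 80 ≥ 60
  Ivory: +55 → 55 < 90
  Jasper: +30 → 30 < 50
  Larch: +10 → 10 < 120
  Morley: +55 → 55 ≥ 50
Round 2 — Fenton, Morley default.
  Ivory: +50 → 105 ≥ 90
  Jasper: +60+85 → 175 ≥ 50
  Larch: +20 → 30 < 120
  Norton: +30 → 30 < 110
  Orwell: +75 → 75 < 120
  Pike: +40 → 40 < 120
Round 3 — Ivory, Jasper default.
  Calder: +65+40 → 105 ≥ 50
  Larch: +10 → 40 < 120
  Norton: +25 → 55 < 110
  Orwell: +10 → 85 < 120
  Pike: +30 → 70 < 120
Round 4 — Calder defaults.
No further defaults.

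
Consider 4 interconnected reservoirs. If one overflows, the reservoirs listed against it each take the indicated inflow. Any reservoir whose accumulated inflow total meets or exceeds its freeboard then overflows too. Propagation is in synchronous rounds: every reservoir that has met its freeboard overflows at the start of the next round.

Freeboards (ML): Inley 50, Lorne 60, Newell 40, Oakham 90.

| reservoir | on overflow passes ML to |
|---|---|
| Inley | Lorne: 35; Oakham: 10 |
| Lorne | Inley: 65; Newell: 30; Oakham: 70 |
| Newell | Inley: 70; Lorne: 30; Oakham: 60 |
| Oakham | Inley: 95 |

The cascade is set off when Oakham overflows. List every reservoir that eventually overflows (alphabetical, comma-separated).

Round 1 — Oakham overflows (initial).
  Inley: +95 → 95 ≥ 50
Round 2 — Inley overflows.
  Lorne: +35 → 35 < 60
No further overflows.

Inley, Oakham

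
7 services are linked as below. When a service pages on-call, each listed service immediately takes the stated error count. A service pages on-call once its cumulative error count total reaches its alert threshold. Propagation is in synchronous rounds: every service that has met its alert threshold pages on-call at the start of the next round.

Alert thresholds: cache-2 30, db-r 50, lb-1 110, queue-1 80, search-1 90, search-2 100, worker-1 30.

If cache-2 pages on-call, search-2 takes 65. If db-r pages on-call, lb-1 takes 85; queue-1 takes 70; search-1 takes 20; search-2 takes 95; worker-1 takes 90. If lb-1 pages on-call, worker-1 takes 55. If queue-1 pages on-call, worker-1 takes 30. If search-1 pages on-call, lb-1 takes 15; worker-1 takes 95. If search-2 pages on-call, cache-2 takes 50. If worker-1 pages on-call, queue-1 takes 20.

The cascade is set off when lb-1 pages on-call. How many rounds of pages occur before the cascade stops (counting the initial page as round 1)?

2

Round 1 — lb-1 pages on-call (initial).
  worker-1: +55 → 55 ≥ 30
Round 2 — worker-1 pages on-call.
  queue-1: +20 → 20 < 80
No further pages.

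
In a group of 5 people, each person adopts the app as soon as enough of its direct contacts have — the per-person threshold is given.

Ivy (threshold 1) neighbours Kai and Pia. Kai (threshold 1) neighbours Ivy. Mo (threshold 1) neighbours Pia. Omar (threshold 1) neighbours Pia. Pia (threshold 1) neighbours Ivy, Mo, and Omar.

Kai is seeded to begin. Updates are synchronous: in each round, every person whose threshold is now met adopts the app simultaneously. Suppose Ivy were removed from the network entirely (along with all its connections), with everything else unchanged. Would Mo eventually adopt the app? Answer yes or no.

With Ivy removed:
Round 1 — Kai adopts the app (initial).
Round 2 — no new adoptions; cascade stops.

no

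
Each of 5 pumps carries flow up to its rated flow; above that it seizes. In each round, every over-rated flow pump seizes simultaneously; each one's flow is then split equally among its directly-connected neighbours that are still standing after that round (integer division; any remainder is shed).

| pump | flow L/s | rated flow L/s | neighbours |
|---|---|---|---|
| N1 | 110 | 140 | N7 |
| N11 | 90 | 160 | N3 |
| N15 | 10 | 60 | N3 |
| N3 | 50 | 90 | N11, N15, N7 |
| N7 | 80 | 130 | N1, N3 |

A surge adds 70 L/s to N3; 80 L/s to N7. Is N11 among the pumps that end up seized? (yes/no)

Round 1 — N3 at 120 > 90; N7 at 160 > 130. N3, N7 seize.
  N3 sheds 120 L/s to N11, N15: 60 each.
    N11: 90+60 = 150 ≤ 160
    N15: 10+60 = 70 > 60
  N7 sheds 160 L/s to N1: 160 each.
    N1: 110+160 = 270 > 140
Round 2 — N1, N15 seize.
  N1 sheds 270 L/s: no online neighbours, lost.
  N15 sheds 70 L/s: no online neighbours, lost.
No further seizures.

no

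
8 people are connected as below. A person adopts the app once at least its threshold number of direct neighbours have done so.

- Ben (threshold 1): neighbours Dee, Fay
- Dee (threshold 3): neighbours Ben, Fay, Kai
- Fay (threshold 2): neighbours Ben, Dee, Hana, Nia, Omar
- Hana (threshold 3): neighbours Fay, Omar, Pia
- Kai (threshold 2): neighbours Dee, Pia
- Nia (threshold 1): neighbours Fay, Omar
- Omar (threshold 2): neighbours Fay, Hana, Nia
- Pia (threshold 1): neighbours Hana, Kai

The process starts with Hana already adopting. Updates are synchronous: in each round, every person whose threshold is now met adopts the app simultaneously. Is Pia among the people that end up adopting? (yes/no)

Round 1 — Hana adopts the app (initial).
Round 2 — checking thresholds:
  Fay: 1 of 5 neighbours < 2, holds.
  Omar: 1 of 3 neighbours < 2, holds.
  Pia: 1 of 2 neighbours ≥ 1, adopts the app.
Round 3 — no new adoptions; cascade stops.

yes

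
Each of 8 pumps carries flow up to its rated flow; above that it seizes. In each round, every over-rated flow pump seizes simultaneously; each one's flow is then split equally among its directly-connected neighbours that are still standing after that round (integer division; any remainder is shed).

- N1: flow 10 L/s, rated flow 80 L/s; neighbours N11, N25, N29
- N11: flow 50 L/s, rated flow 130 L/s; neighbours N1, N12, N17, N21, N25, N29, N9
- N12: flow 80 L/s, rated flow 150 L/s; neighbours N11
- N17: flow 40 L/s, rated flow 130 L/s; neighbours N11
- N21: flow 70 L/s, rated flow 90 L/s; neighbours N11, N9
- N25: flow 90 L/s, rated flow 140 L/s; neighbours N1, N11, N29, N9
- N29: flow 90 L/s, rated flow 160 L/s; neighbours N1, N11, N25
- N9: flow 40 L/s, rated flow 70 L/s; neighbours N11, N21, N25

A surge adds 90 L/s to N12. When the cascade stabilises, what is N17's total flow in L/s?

76

Round 1 — N12 at 170 > 150. N12 seizes.
  N12 sheds 170 L/s to N11: 170 each.
    N11: 50+170 = 220 > 130
Round 2 — N11 seizes.
  N11 sheds 220 L/s to N1, N17, N21, N25, N29, N9: 36 each (4 lost).
    N1: 10+36 = 46 ≤ 80
    N17: 40+36 = 76 ≤ 130
    N21: 70+36 = 106 > 90
    N25: 90+36 = 126 ≤ 140
    N29: 90+36 = 126 ≤ 160
    N9: 40+36 = 76 > 70
Round 3 — N21, N9 seize.
  N21 sheds 106 L/s: no online neighbours, lost.
  N9 sheds 76 L/s to N25: 76 each.
    N25: 126+76 = 202 > 140
Round 4 — N25 seizes.
  N25 sheds 202 L/s to N1, N29: 101 each.
    N1: 46+101 = 147 > 80
    N29: 126+101 = 227 > 160
Round 5 — N1, N29 seize.
  N1 sheds 147 L/s: no online neighbours, lost.
  N29 sheds 227 L/s: no online neighbours, lost.
No further seizures.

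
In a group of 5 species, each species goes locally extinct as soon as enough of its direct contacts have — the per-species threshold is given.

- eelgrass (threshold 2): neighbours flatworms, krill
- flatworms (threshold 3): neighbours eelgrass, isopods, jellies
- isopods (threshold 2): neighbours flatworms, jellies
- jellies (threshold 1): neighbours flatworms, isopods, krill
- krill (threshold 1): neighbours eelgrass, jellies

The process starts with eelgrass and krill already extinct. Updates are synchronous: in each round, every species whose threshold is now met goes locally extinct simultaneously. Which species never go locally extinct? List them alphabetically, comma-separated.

Round 1 — eelgrass, krill go locally extinct (initial).
Round 2 — checking thresholds:
  flatworms: 1 of 3 neighbours < 3, not yet.
  jellies: 1 of 3 neighbours ≥ 1, goes locally extinct.
Round 3 — no new extinctions; cascade stops.

flatworms, isopods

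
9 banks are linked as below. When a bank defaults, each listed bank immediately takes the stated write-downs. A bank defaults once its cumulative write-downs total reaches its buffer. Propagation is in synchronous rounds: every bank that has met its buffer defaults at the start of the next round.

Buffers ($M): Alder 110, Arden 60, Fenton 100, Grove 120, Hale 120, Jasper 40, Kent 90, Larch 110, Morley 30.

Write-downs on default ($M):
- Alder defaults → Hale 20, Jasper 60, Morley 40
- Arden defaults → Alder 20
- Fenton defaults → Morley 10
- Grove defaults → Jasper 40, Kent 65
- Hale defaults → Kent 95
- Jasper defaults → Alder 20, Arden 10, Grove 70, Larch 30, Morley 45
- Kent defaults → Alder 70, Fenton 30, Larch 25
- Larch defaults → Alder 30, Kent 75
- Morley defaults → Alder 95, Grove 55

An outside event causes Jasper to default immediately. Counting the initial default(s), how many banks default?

4

Round 1 — Jasper defaults (initial).
  Alder: +20 → 20 < 110
  Arden: +10 → 10 < 60
  Grove: +70 → 70 < 120
  Larch: +30 → 30 < 110
  Morley: +45 → 45 ≥ 30
Round 2 — Morley defaults.
  Alder: +95 → 115 ≥ 110
  Grove: +55 → 125 ≥ 120
Round 3 — Alder, Grove default.
  Hale: +20 → 20 < 120
  Kent: +65 → 65 < 90
No further defaults.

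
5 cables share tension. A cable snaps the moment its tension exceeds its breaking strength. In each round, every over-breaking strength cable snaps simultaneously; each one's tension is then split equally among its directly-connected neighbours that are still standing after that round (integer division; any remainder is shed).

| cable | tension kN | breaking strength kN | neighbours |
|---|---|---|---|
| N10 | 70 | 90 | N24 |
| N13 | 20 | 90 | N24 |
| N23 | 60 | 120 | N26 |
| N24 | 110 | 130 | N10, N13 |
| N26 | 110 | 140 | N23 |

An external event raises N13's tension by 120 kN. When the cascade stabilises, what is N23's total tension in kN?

60

Round 1 — N13 at 140 > 90. N13 snaps.
  N13 sheds 140 kN to N24: 140 each.
    N24: 110+140 = 250 > 130
Round 2 — N24 snaps.
  N24 sheds 250 kN to N10: 250 each.
    N10: 70+250 = 320 > 90
Round 3 — N10 snaps.
  N10 sheds 320 kN: no online neighbours, lost.
No further breaks.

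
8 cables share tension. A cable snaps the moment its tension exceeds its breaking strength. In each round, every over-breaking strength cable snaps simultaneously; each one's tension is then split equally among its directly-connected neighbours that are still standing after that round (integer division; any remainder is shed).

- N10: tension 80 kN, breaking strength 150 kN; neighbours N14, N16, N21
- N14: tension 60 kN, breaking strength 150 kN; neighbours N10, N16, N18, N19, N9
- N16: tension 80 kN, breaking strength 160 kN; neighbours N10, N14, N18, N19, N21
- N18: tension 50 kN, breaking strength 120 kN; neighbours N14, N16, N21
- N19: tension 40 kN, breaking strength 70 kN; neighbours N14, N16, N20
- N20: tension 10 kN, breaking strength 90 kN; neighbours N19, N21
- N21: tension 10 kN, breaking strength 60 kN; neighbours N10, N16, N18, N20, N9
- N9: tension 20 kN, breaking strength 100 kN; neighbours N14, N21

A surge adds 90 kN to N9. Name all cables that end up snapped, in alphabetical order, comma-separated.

Round 1 — N9 at 110 > 100. N9 snaps.
  N9 sheds 110 kN to N14, N21: 55 each.
    N14: 60+55 = 115 ≤ 150
    N21: 10+55 = 65 > 60
Round 2 — N21 snaps.
  N21 sheds 65 kN to N10, N16, N18, N20: 16 each (1 lost).
    N10: 80+16 = 96 ≤ 150
    N16: 80+16 = 96 ≤ 160
    N18: 50+16 = 66 ≤ 120
    N20: 10+16 = 26 ≤ 90
No further breaks.

N21, N9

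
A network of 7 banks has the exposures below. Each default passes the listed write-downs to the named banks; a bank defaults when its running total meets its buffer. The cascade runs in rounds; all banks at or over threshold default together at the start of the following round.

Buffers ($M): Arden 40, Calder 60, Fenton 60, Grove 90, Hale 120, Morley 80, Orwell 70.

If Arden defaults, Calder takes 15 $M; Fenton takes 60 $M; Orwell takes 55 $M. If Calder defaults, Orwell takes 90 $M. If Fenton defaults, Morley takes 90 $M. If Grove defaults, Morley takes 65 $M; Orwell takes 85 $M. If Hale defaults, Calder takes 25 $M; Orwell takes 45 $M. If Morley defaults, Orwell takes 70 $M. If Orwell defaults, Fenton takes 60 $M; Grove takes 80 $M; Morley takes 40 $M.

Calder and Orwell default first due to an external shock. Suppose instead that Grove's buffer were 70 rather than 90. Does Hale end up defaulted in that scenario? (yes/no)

With Grove's buffer at 70:
Round 1 — Calder, Orwell default (initial).
  Fenton: +60 → 60 ≥ 60
  Grove: +80 → 80 ≥ 70
  Morley: +40 → 40 < 80
Round 2 — Fenton, Grove default.
  Morley: +90+65 → 195 ≥ 80
Round 3 — Morley defaults.
No further defaults.

no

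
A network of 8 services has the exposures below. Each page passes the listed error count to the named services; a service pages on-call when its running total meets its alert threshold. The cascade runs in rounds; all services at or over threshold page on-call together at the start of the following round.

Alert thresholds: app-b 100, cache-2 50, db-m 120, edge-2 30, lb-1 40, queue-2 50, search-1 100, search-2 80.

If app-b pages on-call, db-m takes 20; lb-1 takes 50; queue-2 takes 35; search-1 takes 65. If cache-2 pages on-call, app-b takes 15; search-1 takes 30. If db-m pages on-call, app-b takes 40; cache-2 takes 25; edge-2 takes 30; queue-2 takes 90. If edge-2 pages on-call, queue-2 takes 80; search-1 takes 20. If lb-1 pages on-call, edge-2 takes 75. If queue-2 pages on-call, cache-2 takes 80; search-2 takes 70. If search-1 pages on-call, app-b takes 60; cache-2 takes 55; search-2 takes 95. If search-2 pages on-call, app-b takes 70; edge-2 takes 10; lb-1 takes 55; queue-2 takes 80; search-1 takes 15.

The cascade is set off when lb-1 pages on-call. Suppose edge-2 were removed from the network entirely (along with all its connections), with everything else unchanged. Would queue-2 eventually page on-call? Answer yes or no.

With edge-2 removed:
Round 1 — lb-1 pages on-call (initial).
No further pages.

no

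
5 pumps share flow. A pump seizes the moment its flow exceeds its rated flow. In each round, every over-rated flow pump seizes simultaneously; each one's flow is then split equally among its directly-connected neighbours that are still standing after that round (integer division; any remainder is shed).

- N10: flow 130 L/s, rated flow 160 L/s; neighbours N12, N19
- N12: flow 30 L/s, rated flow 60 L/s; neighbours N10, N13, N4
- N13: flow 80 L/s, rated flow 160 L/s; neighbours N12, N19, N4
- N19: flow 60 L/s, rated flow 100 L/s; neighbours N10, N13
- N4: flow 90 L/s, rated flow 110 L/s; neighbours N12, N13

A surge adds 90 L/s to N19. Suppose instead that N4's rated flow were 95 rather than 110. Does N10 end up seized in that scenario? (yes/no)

yes

With N4's rated flow at 95:
Round 1 — N19 at 150 > 100. N19 seizes.
  N19 sheds 150 L/s to N10, N13: 75 each.
    N10: 130+75 = 205 > 160
    N13: 80+75 = 155 ≤ 160
Round 2 — N10 seizes.
  N10 sheds 205 L/s to N12: 205 each.
    N12: 30+205 = 235 > 60
Round 3 — N12 seizes.
  N12 sheds 235 L/s to N13, N4: 117 each (1 lost).
    N13: 155+117 = 272 > 160
    N4: 90+117 = 207 > 95
Round 4 — N13, N4 seize.
  N13 sheds 272 L/s: no online neighbours, lost.
  N4 sheds 207 L/s: no online neighbours, lost.
No further seizures.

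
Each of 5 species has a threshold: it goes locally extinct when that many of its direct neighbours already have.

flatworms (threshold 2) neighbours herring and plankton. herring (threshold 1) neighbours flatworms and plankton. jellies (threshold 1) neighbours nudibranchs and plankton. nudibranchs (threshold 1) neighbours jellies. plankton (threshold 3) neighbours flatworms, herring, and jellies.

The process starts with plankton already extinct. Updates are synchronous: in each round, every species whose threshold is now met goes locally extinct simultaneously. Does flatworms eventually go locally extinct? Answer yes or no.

yes

Round 1 — plankton goes locally extinct (initial).
Round 2 — checking thresholds:
  flatworms: 1 of 2 neighbours < 2, not yet.
  herring: 1 of 2 neighbours ≥ 1, goes locally extinct.
  jellies: 1 of 2 neighbours ≥ 1, goes locally extinct.
Round 3 — checking thresholds:
  flatworms: 2 of 2 neighbours ≥ 2, goes locally extinct.
  nudibranchs: 1 of 1 neighbours ≥ 1, goes locally extinct.
Round 4 — no new extinctions; cascade stops.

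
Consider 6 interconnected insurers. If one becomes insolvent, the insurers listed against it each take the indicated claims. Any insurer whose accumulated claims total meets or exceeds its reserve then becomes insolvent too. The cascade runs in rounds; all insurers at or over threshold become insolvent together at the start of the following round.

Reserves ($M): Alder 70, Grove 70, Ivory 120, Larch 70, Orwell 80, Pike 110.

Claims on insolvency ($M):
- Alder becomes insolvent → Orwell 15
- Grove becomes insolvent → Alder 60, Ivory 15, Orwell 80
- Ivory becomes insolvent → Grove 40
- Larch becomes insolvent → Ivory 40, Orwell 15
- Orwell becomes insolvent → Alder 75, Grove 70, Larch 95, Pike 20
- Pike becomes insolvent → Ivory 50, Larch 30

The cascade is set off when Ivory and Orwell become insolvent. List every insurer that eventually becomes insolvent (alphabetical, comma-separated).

Round 1 — Ivory, Orwell become insolvent (initial).
  Alder: +75 → 75 ≥ 70
  Grove: +40+70 → 110 ≥ 70
  Larch: +95 → 95 ≥ 70
  Pike: +20 → 20 < 110
Round 2 — Alder, Grove, Larch become insolvent.
No further insolvencies.

Alder, Grove, Ivory, Larch, Orwell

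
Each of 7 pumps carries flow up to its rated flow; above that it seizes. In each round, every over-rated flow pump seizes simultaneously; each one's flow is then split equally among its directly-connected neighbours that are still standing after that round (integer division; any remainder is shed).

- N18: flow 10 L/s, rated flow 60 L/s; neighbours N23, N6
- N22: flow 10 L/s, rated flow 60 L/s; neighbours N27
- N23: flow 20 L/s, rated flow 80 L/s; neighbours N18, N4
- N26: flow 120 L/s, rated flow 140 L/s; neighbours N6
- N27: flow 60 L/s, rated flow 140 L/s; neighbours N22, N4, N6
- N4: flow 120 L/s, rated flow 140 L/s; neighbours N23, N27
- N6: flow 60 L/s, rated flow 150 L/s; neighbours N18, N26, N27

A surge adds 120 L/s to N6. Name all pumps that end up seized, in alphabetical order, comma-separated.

Round 1 — N6 at 180 > 150. N6 seizes.
  N6 sheds 180 L/s to N18, N26, N27: 60 each.
    N18: 10+60 = 70 > 60
    N26: 120+60 = 180 > 140
    N27: 60+60 = 120 ≤ 140
Round 2 — N18, N26 seize.
  N18 sheds 70 L/s to N23: 70 each.
    N23: 20+70 = 90 > 80
  N26 sheds 180 L/s: no online neighbours, lost.
Round 3 — N23 seizes.
  N23 sheds 90 L/s to N4: 90 each.
    N4: 120+90 = 210 > 140
Round 4 — N4 seizes.
  N4 sheds 210 L/s to N27: 210 each.
    N27: 120+210 = 330 > 140
Round 5 — N27 seizes.
  N27 sheds 330 L/s to N22: 330 each.
    N22: 10+330 = 340 > 60
Round 6 — N22 seizes.
  N22 sheds 340 L/s: no online neighbours, lost.
No further seizures.

N18, N22, N23, N26, N27, N4, N6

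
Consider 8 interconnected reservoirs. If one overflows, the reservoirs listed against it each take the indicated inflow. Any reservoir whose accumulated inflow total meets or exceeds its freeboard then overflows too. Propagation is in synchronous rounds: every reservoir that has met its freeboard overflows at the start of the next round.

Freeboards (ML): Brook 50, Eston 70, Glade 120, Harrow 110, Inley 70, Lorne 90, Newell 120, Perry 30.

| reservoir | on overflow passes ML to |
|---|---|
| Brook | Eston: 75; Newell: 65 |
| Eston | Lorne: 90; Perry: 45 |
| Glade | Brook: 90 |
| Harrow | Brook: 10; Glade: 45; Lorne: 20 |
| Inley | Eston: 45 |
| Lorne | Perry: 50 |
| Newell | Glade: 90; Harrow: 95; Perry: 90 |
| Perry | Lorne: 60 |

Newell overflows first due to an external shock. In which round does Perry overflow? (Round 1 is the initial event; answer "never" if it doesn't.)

2

Round 1 — Newell overflows (initial).
  Glade: +90 → 90 < 120
  Harrow: +95 → 95 < 110
  Perry: +90 → 90 ≥ 30
Round 2 — Perry overflows.
  Lorne: +60 → 60 < 90
No further overflows.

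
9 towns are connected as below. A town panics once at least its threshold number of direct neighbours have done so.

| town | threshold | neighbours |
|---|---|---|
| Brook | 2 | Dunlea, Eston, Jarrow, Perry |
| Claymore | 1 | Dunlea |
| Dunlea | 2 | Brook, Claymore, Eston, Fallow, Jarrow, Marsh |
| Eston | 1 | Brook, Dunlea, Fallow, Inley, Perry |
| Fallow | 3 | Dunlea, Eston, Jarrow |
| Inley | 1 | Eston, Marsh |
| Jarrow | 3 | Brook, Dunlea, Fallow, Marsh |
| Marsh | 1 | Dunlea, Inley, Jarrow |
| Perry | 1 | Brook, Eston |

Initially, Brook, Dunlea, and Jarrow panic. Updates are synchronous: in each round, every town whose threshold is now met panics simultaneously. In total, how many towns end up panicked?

Round 1 — Brook, Dunlea, Jarrow panic (initial).
Round 2 — checking thresholds:
  Claymore: 1 of 1 neighbours ≥ 1, panics.
  Eston: 2 of 5 neighbours ≥ 1, panics.
  Fallow: 2 of 3 neighbours < 3, below threshold.
  Marsh: 2 of 3 neighbours ≥ 1, panics.
  Perry: 1 of 2 neighbours ≥ 1, panics.
Round 3 — checking thresholds:
  Fallow: 3 of 3 neighbours ≥ 3, panics.
  Inley: 2 of 2 neighbours ≥ 1, panics.
Round 4 — no new panics; cascade stops.

9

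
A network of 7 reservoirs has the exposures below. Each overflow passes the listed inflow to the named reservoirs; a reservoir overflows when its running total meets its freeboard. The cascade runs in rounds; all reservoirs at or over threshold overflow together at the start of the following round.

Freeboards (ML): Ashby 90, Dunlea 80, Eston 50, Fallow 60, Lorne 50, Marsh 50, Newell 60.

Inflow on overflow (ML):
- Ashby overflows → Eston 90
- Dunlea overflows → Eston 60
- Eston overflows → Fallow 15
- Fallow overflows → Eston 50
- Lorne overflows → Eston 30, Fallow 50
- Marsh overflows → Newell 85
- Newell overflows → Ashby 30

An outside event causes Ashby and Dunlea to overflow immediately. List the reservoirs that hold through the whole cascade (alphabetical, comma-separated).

Fallow, Lorne, Marsh, Newell

Round 1 — Ashby, Dunlea overflow (initial).
  Eston: +90+60 → 150 ≥ 50
Round 2 — Eston overflows.
  Fallow: +15 → 15 < 60
No further overflows.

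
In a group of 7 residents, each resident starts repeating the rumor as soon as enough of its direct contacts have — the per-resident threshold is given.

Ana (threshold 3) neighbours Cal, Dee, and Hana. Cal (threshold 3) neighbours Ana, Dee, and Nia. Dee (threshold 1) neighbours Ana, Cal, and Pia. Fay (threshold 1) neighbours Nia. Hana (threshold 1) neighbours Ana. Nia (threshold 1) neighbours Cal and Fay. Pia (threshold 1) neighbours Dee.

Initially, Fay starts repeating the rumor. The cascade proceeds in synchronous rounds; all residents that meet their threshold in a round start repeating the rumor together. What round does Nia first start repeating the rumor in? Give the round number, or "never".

2

Round 1 — Fay starts repeating the rumor (initial).
Round 2 — checking thresholds:
  Nia: 1 of 2 neighbours ≥ 1, starts repeating the rumor.
Round 3 — no new spreads; cascade stops.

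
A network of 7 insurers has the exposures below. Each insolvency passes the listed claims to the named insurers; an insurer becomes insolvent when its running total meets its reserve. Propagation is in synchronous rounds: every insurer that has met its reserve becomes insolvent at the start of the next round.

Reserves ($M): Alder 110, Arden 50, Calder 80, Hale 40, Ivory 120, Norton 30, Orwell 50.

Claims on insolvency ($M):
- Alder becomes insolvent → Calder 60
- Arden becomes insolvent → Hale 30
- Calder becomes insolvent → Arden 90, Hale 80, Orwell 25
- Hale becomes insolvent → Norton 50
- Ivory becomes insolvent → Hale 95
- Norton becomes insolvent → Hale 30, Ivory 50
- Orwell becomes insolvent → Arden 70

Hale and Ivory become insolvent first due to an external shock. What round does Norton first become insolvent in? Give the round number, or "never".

2

Round 1 — Hale, Ivory become insolvent (initial).
  Norton: +50 → 50 ≥ 30
Round 2 — Norton becomes insolvent.
No further insolvencies.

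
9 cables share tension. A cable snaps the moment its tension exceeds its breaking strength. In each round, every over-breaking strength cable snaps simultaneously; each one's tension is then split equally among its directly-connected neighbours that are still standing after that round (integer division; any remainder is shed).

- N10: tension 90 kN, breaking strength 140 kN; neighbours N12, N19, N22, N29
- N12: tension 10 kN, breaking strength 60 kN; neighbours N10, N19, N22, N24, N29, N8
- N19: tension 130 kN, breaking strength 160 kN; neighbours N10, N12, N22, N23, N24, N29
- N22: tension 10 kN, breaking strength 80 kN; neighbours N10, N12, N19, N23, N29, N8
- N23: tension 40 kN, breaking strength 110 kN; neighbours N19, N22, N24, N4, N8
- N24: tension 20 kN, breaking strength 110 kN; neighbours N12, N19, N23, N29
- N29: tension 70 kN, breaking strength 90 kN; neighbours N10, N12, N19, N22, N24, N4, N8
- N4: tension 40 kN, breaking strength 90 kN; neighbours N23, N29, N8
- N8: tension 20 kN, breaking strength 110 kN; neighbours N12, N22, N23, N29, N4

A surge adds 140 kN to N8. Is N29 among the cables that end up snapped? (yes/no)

yes

Round 1 — N8 at 160 > 110. N8 snaps.
  N8 sheds 160 kN to N12, N22, N23, N29, N4: 32 each.
    N12: 10+32 = 42 ≤ 60
    N22: 10+32 = 42 ≤ 80
    N23: 40+32 = 72 ≤ 110
    N29: 70+32 = 102 > 90
    N4: 40+32 = 72 ≤ 90
Round 2 — N29 snaps.
  N29 sheds 102 kN to N10, N12, N19, N22, N24, N4: 17 each.
    N10: 90+17 = 107 ≤ 140
    N12: 42+17 = 59 ≤ 60
    N19: 130+17 = 147 ≤ 160
    N22: 42+17 = 59 ≤ 80
    N24: 20+17 = 37 ≤ 110
    N4: 72+17 = 89 ≤ 90
No further breaks.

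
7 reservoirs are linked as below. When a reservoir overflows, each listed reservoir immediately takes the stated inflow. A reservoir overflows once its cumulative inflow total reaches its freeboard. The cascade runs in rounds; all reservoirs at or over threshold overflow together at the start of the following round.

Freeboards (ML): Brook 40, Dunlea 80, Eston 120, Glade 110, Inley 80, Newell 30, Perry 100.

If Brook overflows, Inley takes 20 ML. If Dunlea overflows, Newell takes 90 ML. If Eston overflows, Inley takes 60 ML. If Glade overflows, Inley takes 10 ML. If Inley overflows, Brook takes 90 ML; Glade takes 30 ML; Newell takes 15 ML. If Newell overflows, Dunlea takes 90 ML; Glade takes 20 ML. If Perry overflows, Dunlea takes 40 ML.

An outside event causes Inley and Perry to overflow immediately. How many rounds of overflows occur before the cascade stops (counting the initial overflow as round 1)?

Round 1 — Inley, Perry overflow (initial).
  Brook: +90 → 90 ≥ 40
  Dunlea: +40 → 40 < 80
  Glade: +30 → 30 < 110
  Newell: +15 → 15 < 30
Round 2 — Brook overflows.
No further overflows.

2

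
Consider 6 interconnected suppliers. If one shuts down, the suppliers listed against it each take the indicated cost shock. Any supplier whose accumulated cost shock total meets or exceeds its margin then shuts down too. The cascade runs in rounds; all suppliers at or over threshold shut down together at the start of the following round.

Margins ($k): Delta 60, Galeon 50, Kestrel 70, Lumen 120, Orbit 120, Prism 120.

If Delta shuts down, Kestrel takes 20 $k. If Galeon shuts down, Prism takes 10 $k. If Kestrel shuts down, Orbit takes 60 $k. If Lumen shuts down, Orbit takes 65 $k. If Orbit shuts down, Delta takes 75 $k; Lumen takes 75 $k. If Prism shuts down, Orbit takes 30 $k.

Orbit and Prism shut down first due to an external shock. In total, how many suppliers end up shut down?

3

Round 1 — Orbit, Prism shut down (initial).
  Delta: +75 → 75 ≥ 60
  Lumen: +75 → 75 < 120
Round 2 — Delta shuts down.
  Kestrel: +20 → 20 < 70
No further shutdowns.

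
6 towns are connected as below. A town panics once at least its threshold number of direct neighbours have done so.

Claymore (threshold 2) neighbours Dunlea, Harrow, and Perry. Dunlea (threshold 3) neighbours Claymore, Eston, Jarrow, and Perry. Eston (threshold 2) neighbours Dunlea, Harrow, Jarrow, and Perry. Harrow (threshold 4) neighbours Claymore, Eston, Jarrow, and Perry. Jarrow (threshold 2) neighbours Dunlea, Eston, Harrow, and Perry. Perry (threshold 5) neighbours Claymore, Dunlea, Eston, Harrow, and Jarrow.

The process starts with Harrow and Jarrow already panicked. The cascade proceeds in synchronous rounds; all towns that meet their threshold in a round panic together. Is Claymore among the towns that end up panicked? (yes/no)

no

Round 1 — Harrow, Jarrow panic (initial).
Round 2 — checking thresholds:
  Claymore: 1 of 3 neighbours < 2, below threshold.
  Dunlea: 1 of 4 neighbours < 3, below threshold.
  Eston: 2 of 4 neighbours ≥ 2, panics.
  Perry: 2 of 5 neighbours < 5, below threshold.
Round 3 — no new panics; cascade stops.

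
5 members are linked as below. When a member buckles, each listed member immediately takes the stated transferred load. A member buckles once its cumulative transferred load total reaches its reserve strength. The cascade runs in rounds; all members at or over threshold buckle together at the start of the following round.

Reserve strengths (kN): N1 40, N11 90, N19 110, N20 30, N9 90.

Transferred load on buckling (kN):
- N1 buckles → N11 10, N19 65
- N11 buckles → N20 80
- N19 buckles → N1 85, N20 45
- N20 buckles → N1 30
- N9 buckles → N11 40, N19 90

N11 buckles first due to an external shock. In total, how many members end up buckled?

2

Round 1 — N11 buckles (initial).
  N20: +80 → 80 ≥ 30
Round 2 — N20 buckles.
  N1: +30 → 30 < 40
No further bucklings.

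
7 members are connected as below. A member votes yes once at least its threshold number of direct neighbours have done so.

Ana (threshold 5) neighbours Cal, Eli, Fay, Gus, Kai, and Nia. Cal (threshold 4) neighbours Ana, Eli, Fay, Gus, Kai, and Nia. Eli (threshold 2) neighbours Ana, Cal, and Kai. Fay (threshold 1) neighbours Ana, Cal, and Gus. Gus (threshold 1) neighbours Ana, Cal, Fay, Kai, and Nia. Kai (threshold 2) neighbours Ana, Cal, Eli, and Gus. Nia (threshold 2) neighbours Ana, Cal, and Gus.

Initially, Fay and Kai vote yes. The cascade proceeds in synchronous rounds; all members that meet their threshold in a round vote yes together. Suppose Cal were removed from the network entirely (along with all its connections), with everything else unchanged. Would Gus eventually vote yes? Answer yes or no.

With Cal removed:
Round 1 — Fay, Kai vote yes (initial).
Round 2 — checking thresholds:
  Ana: 2 of 5 neighbours < 5, holds.
  Eli: 1 of 2 neighbours < 2, holds.
  Gus: 2 of 4 neighbours ≥ 1, votes yes.
Round 3 — no new yes votes; cascade stops.

yes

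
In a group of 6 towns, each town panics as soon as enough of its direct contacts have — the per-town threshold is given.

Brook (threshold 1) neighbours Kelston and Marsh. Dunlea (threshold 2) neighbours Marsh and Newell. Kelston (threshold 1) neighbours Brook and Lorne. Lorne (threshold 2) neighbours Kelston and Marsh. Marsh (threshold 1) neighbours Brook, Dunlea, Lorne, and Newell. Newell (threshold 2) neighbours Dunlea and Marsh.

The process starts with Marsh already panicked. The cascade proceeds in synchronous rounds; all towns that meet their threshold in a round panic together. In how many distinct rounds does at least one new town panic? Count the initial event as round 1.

4

Round 1 — Marsh panics (initial).
Round 2 — checking thresholds:
  Brook: 1 of 2 neighbours ≥ 1, panics.
  Dunlea: 1 of 2 neighbours < 2, not yet.
  Lorne: 1 of 2 neighbours < 2, not yet.
  Newell: 1 of 2 neighbours < 2, not yet.
Round 3 — checking thresholds:
  Dunlea: 1 of 2 neighbours < 2, not yet.
  Kelston: 1 of 2 neighbours ≥ 1, panics.
  Lorne: 1 of 2 neighbours < 2, not yet.
  Newell: 1 of 2 neighbours < 2, not yet.
Round 4 — checking thresholds:
  Dunlea: 1 of 2 neighbours < 2, not yet.
  Lorne: 2 of 2 neighbours ≥ 2, panics.
  Newell: 1 of 2 neighbours < 2, not yet.
Round 5 — no new panics; cascade stops.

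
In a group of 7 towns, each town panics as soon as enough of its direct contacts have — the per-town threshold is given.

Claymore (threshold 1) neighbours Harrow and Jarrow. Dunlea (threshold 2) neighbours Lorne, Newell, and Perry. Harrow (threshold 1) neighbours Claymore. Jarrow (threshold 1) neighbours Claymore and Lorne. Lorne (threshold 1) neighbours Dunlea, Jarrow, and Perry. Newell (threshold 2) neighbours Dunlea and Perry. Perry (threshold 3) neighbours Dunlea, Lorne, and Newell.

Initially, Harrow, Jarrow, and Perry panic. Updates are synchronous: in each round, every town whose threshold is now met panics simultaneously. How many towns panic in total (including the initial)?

Round 1 — Harrow, Jarrow, Perry panic (initial).
Round 2 — checking thresholds:
  Claymore: 2 of 2 neighbours ≥ 1, panics.
  Dunlea: 1 of 3 neighbours < 2, not yet.
  Lorne: 2 of 3 neighbours ≥ 1, panics.
  Newell: 1 of 2 neighbours < 2, not yet.
Round 3 — checking thresholds:
  Dunlea: 2 of 3 neighbours ≥ 2, panics.
  Newell: 1 of 2 neighbours < 2, not yet.
Round 4 — checking thresholds:
  Newell: 2 of 2 neighbours ≥ 2, panics.
Round 5 — no new panics; cascade stops.

7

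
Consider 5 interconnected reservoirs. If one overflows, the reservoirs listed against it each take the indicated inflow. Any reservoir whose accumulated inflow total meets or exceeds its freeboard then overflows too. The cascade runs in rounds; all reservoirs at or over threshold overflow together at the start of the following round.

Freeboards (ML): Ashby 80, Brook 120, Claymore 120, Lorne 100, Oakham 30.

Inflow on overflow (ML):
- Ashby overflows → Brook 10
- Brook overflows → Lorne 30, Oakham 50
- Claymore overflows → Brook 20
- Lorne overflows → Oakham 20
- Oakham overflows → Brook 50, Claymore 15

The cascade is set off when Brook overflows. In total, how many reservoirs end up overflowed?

2

Round 1 — Brook overflows (initial).
  Lorne: +30 → 30 < 100
  Oakham: +50 → 50 ≥ 30
Round 2 — Oakham overflows.
  Claymore: +15 → 15 < 120
No further overflows.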